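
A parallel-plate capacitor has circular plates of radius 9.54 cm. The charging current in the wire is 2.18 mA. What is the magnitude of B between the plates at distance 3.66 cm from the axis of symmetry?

By continuity the displacement current in the gap matches the conduction current: I_d = 2.18×10^-3 A.
∮B·dl = μ₀ I_d,enc with I_d,enc = I_d r²/R² = 3.209×10^-4 A; so B = μ₀ I_d,enc/(2πr) = 1.75×10^-9 T.

1.75×10^-9 T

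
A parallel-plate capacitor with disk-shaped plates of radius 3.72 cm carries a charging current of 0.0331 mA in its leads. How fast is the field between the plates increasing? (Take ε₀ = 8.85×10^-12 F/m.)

The displacement current between the plates equals the conduction current, I_d = 0.0331 mA.
Since I_d = ε₀ A dE/dt, dE/dt = I_d/(ε₀A) = (3.31×10^-5)/((8.85×10^-12)(4.347×10^-3)) = 8.60×10^8 V/(m·s).

8.60×10^8 V/(m·s)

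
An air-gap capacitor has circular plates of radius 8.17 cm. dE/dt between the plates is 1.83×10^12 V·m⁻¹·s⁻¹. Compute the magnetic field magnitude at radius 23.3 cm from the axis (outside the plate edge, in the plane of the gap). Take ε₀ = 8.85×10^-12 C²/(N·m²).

I_d = ε₀ dΦ_E/dt = ε₀ πR² (dE/dt) = (8.85×10^-12)(0.02097)(1.83×10^12) = 0.3396 A through the full plate area.
With r > R the enclosed displacement current is the full I_d; B = μ₀ I_d / (2πr) = 2.92×10^-7 T.

2.92×10^-7 T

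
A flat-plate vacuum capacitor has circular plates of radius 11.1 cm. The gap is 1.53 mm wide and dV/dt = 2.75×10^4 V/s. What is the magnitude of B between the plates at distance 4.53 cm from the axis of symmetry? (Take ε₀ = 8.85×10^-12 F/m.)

4.53×10^-12 T

With E = V/d, dE/dt = 1.797×10^7 V/(m·s) and πR² = 0.03871 m², giving I_d = ε₀ πR² dE/dt = 6.156×10^-6 A.
An Ampèrian loop of radius r encloses a fraction (r/R)² of I_d. Then B·2πr = μ₀ I_d (r/R)², giving B = μ₀ I_d r/(2πR²) = 4.53×10^-12 T.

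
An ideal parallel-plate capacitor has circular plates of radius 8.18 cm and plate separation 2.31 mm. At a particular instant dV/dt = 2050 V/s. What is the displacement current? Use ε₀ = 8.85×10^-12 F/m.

C = ε₀A/d = (8.85×10^-12)(0.02102)/(2.31×10^-3) = 8.053×10^-11 F.
I_d = C dV/dt = (8.053×10^-11)(2050) = 1.65×10^-7 A.

1.65×10^-7 A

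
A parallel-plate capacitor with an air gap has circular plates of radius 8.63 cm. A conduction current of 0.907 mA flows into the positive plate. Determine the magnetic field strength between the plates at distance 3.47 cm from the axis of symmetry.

8.45×10^-10 T

By continuity the displacement current in the gap matches the conduction current: I_d = 9.07×10^-4 A.
∮B·dl = μ₀ I_d,enc with I_d,enc = I_d r²/R² = 1.466×10^-4 A; so B = μ₀ I_d,enc/(2πr) = 8.45×10^-10 T.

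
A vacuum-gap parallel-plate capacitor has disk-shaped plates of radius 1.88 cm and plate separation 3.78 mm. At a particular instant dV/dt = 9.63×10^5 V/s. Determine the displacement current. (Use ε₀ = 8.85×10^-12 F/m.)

2.50×10^-6 A

E = V/d so dE/dt = (dV/dt)/d = 2.548×10^8 V/(m·s), and I_d = ε₀ A dE/dt = (8.85×10^-12)(1.110×10^-3)(2.548×10^8) = 2.50×10^-6 A.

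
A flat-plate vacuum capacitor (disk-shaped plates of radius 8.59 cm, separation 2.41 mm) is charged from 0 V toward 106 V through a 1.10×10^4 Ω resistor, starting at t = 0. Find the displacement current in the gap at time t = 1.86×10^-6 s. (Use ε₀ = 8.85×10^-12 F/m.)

1.32×10^-3 A

With C = ε₀A/d = (8.85×10^-12)(0.02318)/(2.41×10^-3) = 8.512×10^-11 F, the time constant is τ = RC = 9.363×10^-7 s, so t/τ = 1.987 and e^(−t/τ) = 0.1371.
I_d = I_cond = (V₀/R) e^(−t/τ) = (9.636×10^-3)(0.1371) = 1.32×10^-3 A.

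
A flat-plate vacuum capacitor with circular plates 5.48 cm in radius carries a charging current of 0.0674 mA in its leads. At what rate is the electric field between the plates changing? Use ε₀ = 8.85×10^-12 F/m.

By continuity, I_d in the gap equals the 0.0674 mA flowing in the wire.
Then dE/dt = I_d/(ε₀A) = 8.07×10^8 V/(m·s).

8.07×10^8 V/(m·s)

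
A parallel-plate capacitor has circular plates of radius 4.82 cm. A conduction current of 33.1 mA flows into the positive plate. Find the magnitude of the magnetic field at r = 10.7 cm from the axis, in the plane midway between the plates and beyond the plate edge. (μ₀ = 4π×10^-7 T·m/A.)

6.19×10^-8 T

By continuity the displacement current in the gap matches the conduction current: I_d = 0.0331 A.
With r > R the enclosed displacement current is the full I_d; B = μ₀ I_d / (2πr) = 6.19×10^-8 T.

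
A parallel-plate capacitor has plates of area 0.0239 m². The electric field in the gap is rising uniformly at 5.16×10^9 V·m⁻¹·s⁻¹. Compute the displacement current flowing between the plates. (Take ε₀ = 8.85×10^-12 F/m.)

I_d = ε₀ A (dE/dt) = (8.85×10^-12)(0.0239 m²)(5.16×10^9) = 1.09×10^-3 A.

1.09×10^-3 A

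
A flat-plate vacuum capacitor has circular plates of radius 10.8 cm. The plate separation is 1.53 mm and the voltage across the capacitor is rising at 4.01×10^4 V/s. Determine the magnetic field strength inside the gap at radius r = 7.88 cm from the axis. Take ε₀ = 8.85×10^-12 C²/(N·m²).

1.15×10^-11 T

dE/dt = (dV/dt)/d = 2.621×10^7 V/(m·s); I_d = ε₀(πR²)(dE/dt) = (8.85×10^-12)(0.03664)(2.621×10^7) = 8.499×10^-6 A.
An Ampèrian loop of radius r encloses a fraction (r/R)² of I_d. Then B·2πr = μ₀ I_d (r/R)², giving B = μ₀ I_d r/(2πR²) = 1.15×10^-11 T.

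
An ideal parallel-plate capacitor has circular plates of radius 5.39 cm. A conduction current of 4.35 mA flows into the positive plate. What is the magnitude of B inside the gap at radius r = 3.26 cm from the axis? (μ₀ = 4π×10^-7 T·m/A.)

Between the plates the displacement current equals the wire current: I_d = 4.35 mA = 4.35×10^-3 A.
An Ampèrian loop of radius r encloses a fraction (r/R)² of I_d. Then B·2πr = μ₀ I_d (r/R)², giving B = μ₀ I_d r/(2πR²) = 9.76×10^-9 T.

9.76×10^-9 T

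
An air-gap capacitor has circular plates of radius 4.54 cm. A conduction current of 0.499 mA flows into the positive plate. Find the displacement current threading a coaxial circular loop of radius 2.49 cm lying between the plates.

1.50×10^-4 A

By continuity the displacement current in the gap matches the conduction current: I_d = 4.99×10^-4 A.
Since J_d is uniform, the enclosed fraction is (r/R)² = 0.3008, giving I_d,enc = 1.50×10^-4 A.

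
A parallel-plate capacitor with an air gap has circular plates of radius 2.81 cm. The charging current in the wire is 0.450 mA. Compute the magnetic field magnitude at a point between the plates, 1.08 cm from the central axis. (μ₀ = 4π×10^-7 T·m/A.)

1.23×10^-9 T

By continuity the displacement current in the gap matches the conduction current: I_d = 4.50×10^-4 A.
∮B·dl = μ₀ I_d,enc with I_d,enc = I_d r²/R² = 6.647×10^-5 A; so B = μ₀ I_d,enc/(2πr) = 1.23×10^-9 T.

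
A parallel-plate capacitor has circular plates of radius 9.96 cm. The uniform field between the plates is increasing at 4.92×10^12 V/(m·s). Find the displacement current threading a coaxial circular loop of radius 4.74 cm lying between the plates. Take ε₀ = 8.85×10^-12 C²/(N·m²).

0.307 A

I_d = ε₀ dΦ_E/dt = ε₀ πR² (dE/dt) = (8.85×10^-12)(0.03117)(4.92×10^12) = 1.357 A through the full plate area.
The field is uniform, so I_d,enc = I_d (r/R)² = (1.357)(4.74/9.96)² = 0.307 A.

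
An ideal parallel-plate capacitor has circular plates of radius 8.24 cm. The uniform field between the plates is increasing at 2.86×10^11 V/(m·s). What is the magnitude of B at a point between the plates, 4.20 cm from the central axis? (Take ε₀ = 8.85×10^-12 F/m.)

6.68×10^-8 T

I_d = ε₀ dΦ_E/dt = ε₀ πR² (dE/dt) = (8.85×10^-12)(0.02133)(2.86×10^11) = 0.05399 A through the full plate area.
∮B·dl = μ₀ I_d,enc with I_d,enc = I_d r²/R² = 0.01403 A; so B = μ₀ I_d,enc/(2πr) = 6.68×10^-8 T.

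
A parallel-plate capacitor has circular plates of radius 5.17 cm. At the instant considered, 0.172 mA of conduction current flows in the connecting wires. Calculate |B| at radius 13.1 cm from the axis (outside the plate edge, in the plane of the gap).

2.63×10^-10 T

Between the plates the displacement current equals the wire current: I_d = 0.172 mA = 1.72×10^-4 A.
Outside the plates the loop encloses all of I_d, so B·2πr = μ₀ I_d and B = 2.63×10^-10 T.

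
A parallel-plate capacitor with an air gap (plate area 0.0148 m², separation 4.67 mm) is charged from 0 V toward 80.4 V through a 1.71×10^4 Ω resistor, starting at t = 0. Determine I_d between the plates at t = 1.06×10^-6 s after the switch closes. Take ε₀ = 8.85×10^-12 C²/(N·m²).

5.16×10^-4 A

With C = ε₀A/d = (8.85×10^-12)(0.0148)/(4.67×10^-3) = 2.805×10^-11 F, the time constant is τ = RC = 4.797×10^-7 s, so t/τ = 2.210 and e^(−t/τ) = 0.1097.
I_d = I_cond = (V₀/R) e^(−t/τ) = (4.702×10^-3)(0.1097) = 5.16×10^-4 A.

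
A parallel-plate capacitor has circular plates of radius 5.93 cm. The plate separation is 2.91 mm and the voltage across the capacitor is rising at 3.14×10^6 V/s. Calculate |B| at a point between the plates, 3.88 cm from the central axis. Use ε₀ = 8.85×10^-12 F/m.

With E = V/d, dE/dt = 1.079×10^9 V/(m·s) and πR² = 0.01105 m², giving I_d = ε₀ πR² dE/dt = 1.055×10^-4 A.
∮B·dl = μ₀ I_d,enc with I_d,enc = I_d r²/R² = 4.517×10^-5 A; so B = μ₀ I_d,enc/(2πr) = 2.33×10^-10 T.

2.33×10^-10 T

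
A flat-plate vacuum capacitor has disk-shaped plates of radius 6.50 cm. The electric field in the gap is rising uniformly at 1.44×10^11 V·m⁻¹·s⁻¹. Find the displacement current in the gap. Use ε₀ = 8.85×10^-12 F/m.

I_d = ε₀ A (dE/dt) = (8.85×10^-12)(0.01327 m²)(1.44×10^11) = 0.0169 A.

0.0169 A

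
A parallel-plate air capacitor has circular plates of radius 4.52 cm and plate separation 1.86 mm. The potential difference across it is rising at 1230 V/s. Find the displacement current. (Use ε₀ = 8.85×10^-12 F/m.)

C = ε₀A/d = (8.85×10^-12)(6.418×10^-3)/(1.86×10^-3) = 3.054×10^-11 F.
I_d = C dV/dt = (3.054×10^-11)(1230) = 3.76×10^-8 A.

3.76×10^-8 A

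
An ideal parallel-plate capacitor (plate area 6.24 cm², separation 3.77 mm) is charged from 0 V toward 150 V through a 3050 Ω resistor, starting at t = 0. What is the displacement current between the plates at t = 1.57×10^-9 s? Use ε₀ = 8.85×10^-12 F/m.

0.0346 A

C = ε₀A/d = (8.85×10^-12)(6.24×10^-4)/(3.77×10^-3) = 1.465×10^-12 F and τ = RC = 4.468×10^-9 s. I_d in the gap equals the RC charging current.
I_d(t) = (V₀/R) e^(−t/τ) = 0.04918 · e^(−0.3514) = 0.0346 A.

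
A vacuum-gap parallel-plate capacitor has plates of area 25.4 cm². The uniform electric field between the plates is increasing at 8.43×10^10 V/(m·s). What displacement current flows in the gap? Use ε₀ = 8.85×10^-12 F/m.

1.89×10^-3 A

With a uniform field, Φ_E = EA, so I_d = ε₀ A dE/dt = 1.89×10^-3 A.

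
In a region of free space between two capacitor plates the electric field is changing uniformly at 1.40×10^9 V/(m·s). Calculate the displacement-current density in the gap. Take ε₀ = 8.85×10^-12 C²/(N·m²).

The displacement-current density is ε₀ ∂E/∂t = (8.85×10^-12)(1.40×10^9) = 0.0124 A/m².

0.0124 A/m²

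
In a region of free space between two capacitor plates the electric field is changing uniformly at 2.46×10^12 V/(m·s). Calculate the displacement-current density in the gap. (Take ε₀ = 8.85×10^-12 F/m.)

21.8 A/m²

J_d = ε₀ ∂E/∂t, so J_d = 21.8 A/m².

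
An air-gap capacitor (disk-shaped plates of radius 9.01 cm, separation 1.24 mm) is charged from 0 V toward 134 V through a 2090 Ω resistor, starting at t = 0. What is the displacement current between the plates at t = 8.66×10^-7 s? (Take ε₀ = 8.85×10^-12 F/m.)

C = ε₀A/d = (8.85×10^-12)(0.02550)/(1.24×10^-3) = 1.820×10^-10 F and τ = RC = 3.804×10^-7 s. I_d in the gap equals the RC charging current.
I_d(t) = (V₀/R) e^(−t/τ) = 0.06411 · e^(−2.277) = 6.58×10^-3 A.

6.58×10^-3 A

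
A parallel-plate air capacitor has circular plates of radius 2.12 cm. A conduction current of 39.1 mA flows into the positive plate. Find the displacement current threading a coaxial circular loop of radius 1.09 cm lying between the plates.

0.0103 A

Between the plates the displacement current equals the wire current: I_d = 39.1 mA = 0.0391 A.
The field is uniform, so I_d,enc = I_d (r/R)² = (0.0391)(1.09/2.12)² = 0.0103 A.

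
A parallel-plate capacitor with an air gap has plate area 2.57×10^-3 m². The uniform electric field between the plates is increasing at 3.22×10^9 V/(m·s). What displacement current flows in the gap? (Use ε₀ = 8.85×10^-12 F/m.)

The displacement current is ε₀ times dΦ_E/dt = ε₀ A dE/dt = (8.85×10^-12)(2.57×10^-3)(3.22×10^9) = 7.32×10^-5 A.

7.32×10^-5 A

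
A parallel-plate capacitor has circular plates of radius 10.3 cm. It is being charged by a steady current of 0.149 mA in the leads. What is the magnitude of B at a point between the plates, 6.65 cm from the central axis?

No conduction current crosses the gap, so I_d there equals the 1.49×10^-4 A in the leads.
∮B·dl = μ₀ I_d,enc with I_d,enc = I_d r²/R² = 6.211×10^-5 A; so B = μ₀ I_d,enc/(2πr) = 1.87×10^-10 T.

1.87×10^-10 T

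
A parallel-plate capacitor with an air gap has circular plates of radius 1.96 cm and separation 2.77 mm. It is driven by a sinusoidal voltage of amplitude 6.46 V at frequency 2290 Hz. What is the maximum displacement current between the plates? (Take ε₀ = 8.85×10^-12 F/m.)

3.58×10^-7 A

C = ε₀A/d = (8.85×10^-12)(1.207×10^-3)/(2.77×10^-3) = 3.856×10^-12 F; ω = 2πf = 1.439×10^4 rad/s.
I_d = C dV/dt, so |I_d|_max = C V₀ ω = (3.856×10^-12)(6.46)(1.439×10^4) = 3.58×10^-7 A.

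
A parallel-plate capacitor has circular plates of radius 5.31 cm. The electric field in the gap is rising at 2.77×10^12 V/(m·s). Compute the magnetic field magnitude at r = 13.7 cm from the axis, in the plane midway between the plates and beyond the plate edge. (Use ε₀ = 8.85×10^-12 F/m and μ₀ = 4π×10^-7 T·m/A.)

Total displacement current: I_d = ε₀(πR²)(dE/dt) = (8.85×10^-12)(8.858×10^-3)(2.77×10^12) = 0.2171 A.
Outside the plates the loop encloses all of I_d, so B·2πr = μ₀ I_d and B = 3.17×10^-7 T.

3.17×10^-7 T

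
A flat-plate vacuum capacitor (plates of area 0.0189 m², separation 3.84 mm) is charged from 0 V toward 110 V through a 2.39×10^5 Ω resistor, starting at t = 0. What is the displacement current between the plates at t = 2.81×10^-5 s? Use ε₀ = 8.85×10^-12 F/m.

C = ε₀A/d = (8.85×10^-12)(0.0189)/(3.84×10^-3) = 4.356×10^-11 F and τ = RC = 1.041×10^-5 s. I_d in the gap equals the RC charging current.
I_d(t) = (V₀/R) e^(−t/τ) = 4.603×10^-4 · e^(−2.699) = 3.10×10^-5 A.

3.10×10^-5 A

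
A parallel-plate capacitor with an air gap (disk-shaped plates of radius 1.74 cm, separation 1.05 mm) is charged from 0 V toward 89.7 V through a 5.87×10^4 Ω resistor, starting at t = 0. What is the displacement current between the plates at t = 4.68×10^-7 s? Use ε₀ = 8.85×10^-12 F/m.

5.65×10^-4 A

C = ε₀A/d = (8.85×10^-12)(9.511×10^-4)/(1.05×10^-3) = 8.016×10^-12 F, so τ = RC = 4.705×10^-7 s.
The conduction current is I(t) = (V₀/R) e^(−t/τ), and the displacement current between the plates equals it.
t/τ = 0.9947; I_d = (89.7/5.87×10^4) · e^(−0.9947) = (1.528×10^-3)(0.3698) = 5.65×10^-4 A.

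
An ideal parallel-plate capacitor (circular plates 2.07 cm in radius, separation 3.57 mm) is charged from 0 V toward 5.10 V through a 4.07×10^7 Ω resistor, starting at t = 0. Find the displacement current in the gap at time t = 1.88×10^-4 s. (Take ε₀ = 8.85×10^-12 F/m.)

3.14×10^-8 A

With C = ε₀A/d = (8.85×10^-12)(1.346×10^-3)/(3.57×10^-3) = 3.337×10^-12 F, the time constant is τ = RC = 1.358×10^-4 s, so t/τ = 1.384 and e^(−t/τ) = 0.2506.
I_d = I_cond = (V₀/R) e^(−t/τ) = (1.253×10^-7)(0.2506) = 3.14×10^-8 A.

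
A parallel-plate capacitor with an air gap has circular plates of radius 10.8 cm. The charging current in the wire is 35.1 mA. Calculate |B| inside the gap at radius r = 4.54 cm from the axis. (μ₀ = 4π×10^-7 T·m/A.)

2.73×10^-8 T

By continuity the displacement current in the gap matches the conduction current: I_d = 0.0351 A.
∮B·dl = μ₀ I_d,enc with I_d,enc = I_d r²/R² = 6.203×10^-3 A; so B = μ₀ I_d,enc/(2πr) = 2.73×10^-8 T.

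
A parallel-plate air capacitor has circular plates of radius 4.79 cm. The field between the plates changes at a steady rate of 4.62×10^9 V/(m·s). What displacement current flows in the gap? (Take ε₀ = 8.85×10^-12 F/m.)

2.95×10^-4 A

With a uniform field, Φ_E = EA, so I_d = ε₀ A dE/dt = 2.95×10^-4 A.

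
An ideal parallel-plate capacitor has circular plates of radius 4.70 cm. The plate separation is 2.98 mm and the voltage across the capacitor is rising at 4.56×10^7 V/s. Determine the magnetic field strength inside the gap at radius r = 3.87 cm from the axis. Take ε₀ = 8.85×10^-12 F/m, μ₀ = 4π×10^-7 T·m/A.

3.29×10^-9 T

I_d = C dV/dt with C = ε₀πR²/d = 2.061×10^-11 F, so I_d = (2.061×10^-11)(4.56×10^7) = 9.398×10^-4 A.
For r < R the Ampère–Maxwell law gives B(2πr) = μ₀ I_d (r²/R²), so B = μ₀ I_d r/(2πR²) = (4π×10^-7)(9.398×10^-4)(0.0387)/(2π·0.0470²) = 3.29×10^-9 T.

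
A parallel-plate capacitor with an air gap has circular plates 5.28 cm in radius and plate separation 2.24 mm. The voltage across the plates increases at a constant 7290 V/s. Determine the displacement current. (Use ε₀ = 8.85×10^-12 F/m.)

E = V/d so dE/dt = (dV/dt)/d = 3.254×10^6 V/(m·s), and I_d = ε₀ A dE/dt = (8.85×10^-12)(8.758×10^-3)(3.254×10^6) = 2.52×10^-7 A.

2.52×10^-7 A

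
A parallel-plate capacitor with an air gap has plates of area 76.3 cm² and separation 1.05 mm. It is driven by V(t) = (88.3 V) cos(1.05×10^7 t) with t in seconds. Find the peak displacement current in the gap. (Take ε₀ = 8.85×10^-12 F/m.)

(dE/dt)_max = V₀ω/d = 8.830×10^11 V/(m·s); ω = 1.05×10^7 rad/s.
I_d,max = ε₀ A (dE/dt)_max = (8.85×10^-12)(7.63×10^-3)(8.830×10^11) = 0.0596 A.

0.0596 A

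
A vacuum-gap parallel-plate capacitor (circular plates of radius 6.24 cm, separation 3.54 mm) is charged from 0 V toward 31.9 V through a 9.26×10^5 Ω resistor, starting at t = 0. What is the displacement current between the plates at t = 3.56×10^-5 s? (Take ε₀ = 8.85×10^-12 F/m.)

9.80×10^-6 A

With C = ε₀A/d = (8.85×10^-12)(0.01223)/(3.54×10^-3) = 3.058×10^-11 F, the time constant is τ = RC = 2.832×10^-5 s, so t/τ = 1.257 and e^(−t/τ) = 0.2845.
I_d = I_cond = (V₀/R) e^(−t/τ) = (3.445×10^-5)(0.2845) = 9.80×10^-6 A.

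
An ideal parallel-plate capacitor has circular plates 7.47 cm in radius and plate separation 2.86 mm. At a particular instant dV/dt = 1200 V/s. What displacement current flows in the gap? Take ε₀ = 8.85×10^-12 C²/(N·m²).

The displacement current equals the charging current C dV/dt. With C = ε₀A/d = (8.85×10^-12)(0.01753)/(2.86×10^-3) = 5.424×10^-11 F, I_d = (5.424×10^-11)(1200) = 6.51×10^-8 A.

6.51×10^-8 A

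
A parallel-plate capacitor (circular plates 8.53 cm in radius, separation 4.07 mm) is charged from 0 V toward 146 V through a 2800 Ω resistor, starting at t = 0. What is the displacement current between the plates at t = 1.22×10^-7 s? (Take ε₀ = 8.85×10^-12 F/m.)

0.0217 A

With C = ε₀A/d = (8.85×10^-12)(0.02286)/(4.07×10^-3) = 4.971×10^-11 F, the time constant is τ = RC = 1.392×10^-7 s, so t/τ = 0.8764 and e^(−t/τ) = 0.4163.
I_d = I_cond = (V₀/R) e^(−t/τ) = (0.05214)(0.4163) = 0.0217 A.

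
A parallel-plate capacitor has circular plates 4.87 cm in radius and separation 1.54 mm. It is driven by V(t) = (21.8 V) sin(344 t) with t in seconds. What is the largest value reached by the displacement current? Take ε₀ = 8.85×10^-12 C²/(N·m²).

3.21×10^-7 A

The displacement current equals the conduction current C dV/dt, which peaks at C V₀ ω.
With C = ε₀A/d = (8.85×10^-12)(7.451×10^-3)/(1.54×10^-3) = 4.282×10^-11 F and ω = 344 rad/s, I_d,max = (4.282×10^-11)(21.8)(344) = 3.21×10^-7 A.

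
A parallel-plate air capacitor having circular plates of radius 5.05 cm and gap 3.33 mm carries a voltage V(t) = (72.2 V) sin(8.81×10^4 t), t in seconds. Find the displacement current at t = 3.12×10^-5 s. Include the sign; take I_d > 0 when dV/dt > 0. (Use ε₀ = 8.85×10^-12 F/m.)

-1.25×10^-4 A

dV/dt = (72.2)(8.81×10^4)·cos(2.74872) = -5.876×10^6 V/s.
I_d = C dV/dt with C = ε₀A/d = (8.85×10^-12)(8.012×10^-3)/(3.33×10^-3) = 2.129×10^-11 F, so I_d = (2.129×10^-11)(-5.876×10^6) = -1.25×10^-4 A.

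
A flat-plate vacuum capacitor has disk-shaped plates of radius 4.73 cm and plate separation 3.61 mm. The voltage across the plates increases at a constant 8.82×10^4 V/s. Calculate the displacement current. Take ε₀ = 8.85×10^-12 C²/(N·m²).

E = V/d so dE/dt = (dV/dt)/d = 2.443×10^7 V/(m·s), and I_d = ε₀ A dE/dt = (8.85×10^-12)(7.029×10^-3)(2.443×10^7) = 1.52×10^-6 A.

1.52×10^-6 A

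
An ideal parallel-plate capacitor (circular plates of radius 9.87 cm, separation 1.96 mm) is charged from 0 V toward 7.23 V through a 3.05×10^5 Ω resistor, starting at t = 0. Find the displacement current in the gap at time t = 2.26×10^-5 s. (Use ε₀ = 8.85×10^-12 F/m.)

With C = ε₀A/d = (8.85×10^-12)(0.03060)/(1.96×10^-3) = 1.382×10^-10 F, the time constant is τ = RC = 4.215×10^-5 s, so t/τ = 0.5362 and e^(−t/τ) = 0.5850.
I_d = I_cond = (V₀/R) e^(−t/τ) = (2.370×10^-5)(0.5850) = 1.39×10^-5 A.

1.39×10^-5 A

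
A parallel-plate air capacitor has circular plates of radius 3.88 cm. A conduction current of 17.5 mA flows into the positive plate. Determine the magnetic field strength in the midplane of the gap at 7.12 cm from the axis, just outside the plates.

4.92×10^-8 T

Between the plates the displacement current equals the wire current: I_d = 17.5 mA = 0.0175 A.
With r > R the enclosed displacement current is the full I_d; B = μ₀ I_d / (2πr) = 4.92×10^-8 T.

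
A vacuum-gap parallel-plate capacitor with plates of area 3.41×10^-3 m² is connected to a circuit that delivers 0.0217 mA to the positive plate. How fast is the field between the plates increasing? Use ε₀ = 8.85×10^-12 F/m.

7.19×10^8 V/(m·s)

Charge continuity gives I_d = I = 2.17×10^-5 A between the plates.
Then dE/dt = I_d/(ε₀A) = 7.19×10^8 V/(m·s).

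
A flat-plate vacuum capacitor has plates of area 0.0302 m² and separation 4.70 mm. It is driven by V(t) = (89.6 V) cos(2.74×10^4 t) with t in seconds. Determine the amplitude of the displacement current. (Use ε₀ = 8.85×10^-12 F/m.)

C = ε₀A/d = (8.85×10^-12)(0.0302)/(4.70×10^-3) = 5.687×10^-11 F; ω = 2.74×10^4 rad/s.
I_d = C dV/dt, so |I_d|_max = C V₀ ω = (5.687×10^-11)(89.6)(2.74×10^4) = 1.40×10^-4 A.

1.40×10^-4 A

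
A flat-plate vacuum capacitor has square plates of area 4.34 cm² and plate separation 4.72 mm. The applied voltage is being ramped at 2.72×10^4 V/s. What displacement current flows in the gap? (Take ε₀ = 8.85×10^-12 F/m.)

2.21×10^-8 A

The displacement current equals the charging current C dV/dt. With C = ε₀A/d = (8.85×10^-12)(4.34×10^-4)/(4.72×10^-3) = 8.138×10^-13 F, I_d = (8.138×10^-13)(2.72×10^4) = 2.21×10^-8 A.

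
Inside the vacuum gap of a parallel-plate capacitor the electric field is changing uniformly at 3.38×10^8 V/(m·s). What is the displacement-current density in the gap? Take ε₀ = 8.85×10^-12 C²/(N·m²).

J_d = ε₀ ∂E/∂t, so J_d = 2.99×10^-3 A/m².

2.99×10^-3 A/m²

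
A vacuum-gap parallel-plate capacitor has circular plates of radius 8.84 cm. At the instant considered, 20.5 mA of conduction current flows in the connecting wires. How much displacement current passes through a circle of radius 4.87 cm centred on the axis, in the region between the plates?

6.22×10^-3 A

No conduction current crosses the gap, so I_d there equals the 0.0205 A in the leads.
Since J_d is uniform, the enclosed fraction is (r/R)² = 0.3035, giving I_d,enc = 6.22×10^-3 A.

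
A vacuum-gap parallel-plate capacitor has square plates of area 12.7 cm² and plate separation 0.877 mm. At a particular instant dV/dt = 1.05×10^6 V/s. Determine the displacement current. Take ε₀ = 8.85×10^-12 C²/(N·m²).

C = ε₀A/d = (8.85×10^-12)(1.27×10^-3)/(8.77×10^-4) = 1.282×10^-11 F.
I_d = C dV/dt = (1.282×10^-11)(1.05×10^6) = 1.35×10^-5 A.

1.35×10^-5 A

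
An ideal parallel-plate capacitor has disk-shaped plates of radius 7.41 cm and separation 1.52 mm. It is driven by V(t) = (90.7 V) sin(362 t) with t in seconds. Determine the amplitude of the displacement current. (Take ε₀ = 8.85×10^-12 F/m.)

3.30×10^-6 A

The displacement current equals the conduction current C dV/dt, which peaks at C V₀ ω.
With C = ε₀A/d = (8.85×10^-12)(0.01725)/(1.52×10^-3) = 1.004×10^-10 F and ω = 362 rad/s, I_d,max = (1.004×10^-10)(90.7)(362) = 3.30×10^-6 A.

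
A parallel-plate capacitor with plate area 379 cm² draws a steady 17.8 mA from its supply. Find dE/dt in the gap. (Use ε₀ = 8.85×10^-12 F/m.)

The displacement current between the plates equals the conduction current, I_d = 17.8 mA.
Inverting I_d = ε₀ A dE/dt gives dE/dt = 0.0178 / (8.85×10^-12 · 0.0379) = 5.31×10^10 V/(m·s).

5.31×10^10 V/(m·s)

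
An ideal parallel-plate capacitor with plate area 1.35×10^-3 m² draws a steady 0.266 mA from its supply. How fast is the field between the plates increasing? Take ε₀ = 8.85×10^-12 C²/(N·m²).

2.23×10^10 V/(m·s)

By continuity, I_d in the gap equals the 0.266 mA flowing in the wire.
Inverting I_d = ε₀ A dE/dt gives dE/dt = 2.66×10^-4 / (8.85×10^-12 · 1.35×10^-3) = 2.23×10^10 V/(m·s).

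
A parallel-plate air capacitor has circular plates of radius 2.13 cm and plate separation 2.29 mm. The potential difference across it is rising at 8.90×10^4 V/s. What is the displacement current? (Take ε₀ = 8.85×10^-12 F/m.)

E = V/d so dE/dt = (dV/dt)/d = 3.886×10^7 V/(m·s), and I_d = ε₀ A dE/dt = (8.85×10^-12)(1.425×10^-3)(3.886×10^7) = 4.90×10^-7 A.

4.90×10^-7 A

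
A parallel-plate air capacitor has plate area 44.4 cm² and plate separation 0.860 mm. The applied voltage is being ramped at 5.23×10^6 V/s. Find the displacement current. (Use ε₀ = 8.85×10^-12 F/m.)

2.39×10^-4 A

The field between the plates is E = V/d, so dE/dt = (5.23×10^6)/(8.60×10^-4 m) = 6.081×10^9 V/(m·s).
I_d = ε₀ A (dE/dt) = (8.85×10^-12)(4.44×10^-3)(6.081×10^9) = 2.39×10^-4 A.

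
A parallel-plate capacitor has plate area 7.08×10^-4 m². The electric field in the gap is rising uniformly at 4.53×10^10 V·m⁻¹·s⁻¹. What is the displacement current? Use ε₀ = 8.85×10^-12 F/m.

With a uniform field, Φ_E = EA, so I_d = ε₀ A dE/dt = 2.84×10^-4 A.

2.84×10^-4 A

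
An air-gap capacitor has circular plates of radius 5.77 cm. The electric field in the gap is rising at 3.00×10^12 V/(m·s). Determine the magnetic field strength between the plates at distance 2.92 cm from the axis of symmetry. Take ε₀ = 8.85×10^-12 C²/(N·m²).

Total displacement current: I_d = ε₀(πR²)(dE/dt) = (8.85×10^-12)(0.01046)(3.00×10^12) = 0.2777 A.
For r < R the Ampère–Maxwell law gives B(2πr) = μ₀ I_d (r²/R²), so B = μ₀ I_d r/(2πR²) = (4π×10^-7)(0.2777)(0.0292)/(2π·0.0577²) = 4.87×10^-7 T.

4.87×10^-7 T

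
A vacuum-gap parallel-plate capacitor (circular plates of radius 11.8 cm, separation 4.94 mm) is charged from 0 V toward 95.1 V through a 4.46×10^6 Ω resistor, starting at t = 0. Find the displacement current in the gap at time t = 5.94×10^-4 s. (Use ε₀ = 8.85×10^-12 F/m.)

3.90×10^-6 A

C = ε₀A/d = (8.85×10^-12)(0.04374)/(4.94×10^-3) = 7.836×10^-11 F, so τ = RC = 3.495×10^-4 s.
The conduction current is I(t) = (V₀/R) e^(−t/τ), and the displacement current between the plates equals it.
t/τ = 1.700; I_d = (95.1/4.46×10^6) · e^(−1.700) = (2.132×10^-5)(0.1827) = 3.90×10^-6 A.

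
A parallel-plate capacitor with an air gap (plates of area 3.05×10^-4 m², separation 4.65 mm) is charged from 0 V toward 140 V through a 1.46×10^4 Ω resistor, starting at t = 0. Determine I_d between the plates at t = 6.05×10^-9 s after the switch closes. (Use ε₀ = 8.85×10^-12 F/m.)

C = ε₀A/d = (8.85×10^-12)(3.05×10^-4)/(4.65×10^-3) = 5.805×10^-13 F, so τ = RC = 8.475×10^-9 s.
The conduction current is I(t) = (V₀/R) e^(−t/τ), and the displacement current between the plates equals it.
t/τ = 0.7139; I_d = (140/1.46×10^4) · e^(−0.7139) = (9.589×10^-3)(0.4897) = 4.70×10^-3 A.

4.70×10^-3 A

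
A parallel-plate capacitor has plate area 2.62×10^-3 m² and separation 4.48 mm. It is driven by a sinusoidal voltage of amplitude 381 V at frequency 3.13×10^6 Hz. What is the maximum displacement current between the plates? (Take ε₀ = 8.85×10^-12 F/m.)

0.0388 A

C = ε₀A/d = (8.85×10^-12)(2.62×10^-3)/(4.48×10^-3) = 5.176×10^-12 F; ω = 2πf = 1.967×10^7 rad/s.
I_d = C dV/dt, so |I_d|_max = C V₀ ω = (5.176×10^-12)(381)(1.967×10^7) = 0.0388 A.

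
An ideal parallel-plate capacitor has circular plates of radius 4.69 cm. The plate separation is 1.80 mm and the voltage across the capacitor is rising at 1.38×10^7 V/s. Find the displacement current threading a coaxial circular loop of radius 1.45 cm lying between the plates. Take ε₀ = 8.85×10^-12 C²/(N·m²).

4.48×10^-5 A

I_d = C dV/dt with C = ε₀πR²/d = 3.397×10^-11 F, so I_d = (3.397×10^-11)(1.38×10^7) = 4.688×10^-4 A.
The field is uniform, so I_d,enc = I_d (r/R)² = (4.688×10^-4)(1.45/4.69)² = 4.48×10^-5 A.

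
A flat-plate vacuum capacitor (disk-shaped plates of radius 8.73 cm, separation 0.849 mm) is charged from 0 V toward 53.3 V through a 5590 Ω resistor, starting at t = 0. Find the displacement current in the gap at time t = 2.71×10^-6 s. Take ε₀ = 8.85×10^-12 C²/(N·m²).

C = ε₀A/d = (8.85×10^-12)(0.02394)/(8.49×10^-4) = 2.496×10^-10 F and τ = RC = 1.395×10^-6 s. I_d in the gap equals the RC charging current.
I_d(t) = (V₀/R) e^(−t/τ) = 9.535×10^-3 · e^(−1.943) = 1.37×10^-3 A.

1.37×10^-3 A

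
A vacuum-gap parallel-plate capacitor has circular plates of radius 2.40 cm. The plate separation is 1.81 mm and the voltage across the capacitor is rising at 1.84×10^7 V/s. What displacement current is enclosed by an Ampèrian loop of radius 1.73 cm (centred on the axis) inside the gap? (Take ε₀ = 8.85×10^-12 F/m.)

I_d = C dV/dt with C = ε₀πR²/d = 8.850×10^-12 F, so I_d = (8.850×10^-12)(1.84×10^7) = 1.628×10^-4 A.
The field is uniform, so I_d,enc = I_d (r/R)² = (1.628×10^-4)(1.73/2.40)² = 8.46×10^-5 A.

8.46×10^-5 A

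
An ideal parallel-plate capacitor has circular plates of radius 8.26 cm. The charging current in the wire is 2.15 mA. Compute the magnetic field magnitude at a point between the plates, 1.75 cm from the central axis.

1.10×10^-9 T

No conduction current crosses the gap, so I_d there equals the 2.15×10^-3 A in the leads.
An Ampèrian loop of radius r encloses a fraction (r/R)² of I_d. Then B·2πr = μ₀ I_d (r/R)², giving B = μ₀ I_d r/(2πR²) = 1.10×10^-9 T.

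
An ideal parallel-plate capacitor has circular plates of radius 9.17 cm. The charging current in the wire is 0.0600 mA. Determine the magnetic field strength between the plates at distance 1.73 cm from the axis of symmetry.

No conduction current crosses the gap, so I_d there equals the 6.00×10^-5 A in the leads.
∮B·dl = μ₀ I_d,enc with I_d,enc = I_d r²/R² = 2.136×10^-6 A; so B = μ₀ I_d,enc/(2πr) = 2.47×10^-11 T.

2.47×10^-11 T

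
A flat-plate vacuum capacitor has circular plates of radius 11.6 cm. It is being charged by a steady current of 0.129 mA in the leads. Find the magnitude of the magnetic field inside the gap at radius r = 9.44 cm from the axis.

1.81×10^-10 T

No conduction current crosses the gap, so I_d there equals the 1.29×10^-4 A in the leads.
∮B·dl = μ₀ I_d,enc with I_d,enc = I_d r²/R² = 8.543×10^-5 A; so B = μ₀ I_d,enc/(2πr) = 1.81×10^-10 T.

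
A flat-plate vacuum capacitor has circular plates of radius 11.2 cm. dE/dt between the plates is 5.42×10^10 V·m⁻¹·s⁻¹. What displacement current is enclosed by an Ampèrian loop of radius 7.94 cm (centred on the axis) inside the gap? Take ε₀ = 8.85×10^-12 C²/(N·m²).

9.50×10^-3 A

Through the whole plate area (πR² = 0.03941 m²), I_d = ε₀ πR² dE/dt = 0.01890 A.
The field is uniform, so I_d,enc = I_d (r/R)² = (0.01890)(7.94/11.2)² = 9.50×10^-3 A.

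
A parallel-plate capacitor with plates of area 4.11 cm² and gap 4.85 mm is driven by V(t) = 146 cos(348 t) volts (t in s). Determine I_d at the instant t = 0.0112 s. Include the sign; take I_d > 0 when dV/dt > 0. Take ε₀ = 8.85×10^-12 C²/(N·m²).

C = ε₀A/d = (8.85×10^-12)(4.11×10^-4)/(4.85×10^-3) = 7.500×10^-13 F. dV/dt = V₀ω·−sin(ωt); at ωt = 3.8976 rad this factor is 0.6860.
I_d = C dV/dt = (7.500×10^-13)(146)(348)(0.6860) = 2.61×10^-8 A.

2.61×10^-8 A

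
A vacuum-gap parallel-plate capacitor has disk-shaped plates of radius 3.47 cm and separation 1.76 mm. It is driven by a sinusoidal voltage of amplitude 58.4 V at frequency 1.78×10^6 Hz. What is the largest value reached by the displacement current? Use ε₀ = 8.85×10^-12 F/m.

0.0124 A

The displacement current equals the conduction current C dV/dt, which peaks at C V₀ ω.
With C = ε₀A/d = (8.85×10^-12)(3.783×10^-3)/(1.76×10^-3) = 1.902×10^-11 F and ω = 2πf = 1.118×10^7 rad/s, I_d,max = (1.902×10^-11)(58.4)(1.118×10^7) = 0.0124 A.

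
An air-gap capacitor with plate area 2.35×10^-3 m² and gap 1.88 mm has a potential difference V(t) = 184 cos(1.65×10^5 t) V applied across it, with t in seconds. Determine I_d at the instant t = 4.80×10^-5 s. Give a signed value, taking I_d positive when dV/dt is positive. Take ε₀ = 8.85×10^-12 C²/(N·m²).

dV/dt = (184)(1.65×10^5)·−sin(7.92) = -3.029×10^7 V/s.
I_d = C dV/dt with C = ε₀A/d = (8.85×10^-12)(2.35×10^-3)/(1.88×10^-3) = 1.106×10^-11 F, so I_d = (1.106×10^-11)(-3.029×10^7) = -3.35×10^-4 A.

-3.35×10^-4 A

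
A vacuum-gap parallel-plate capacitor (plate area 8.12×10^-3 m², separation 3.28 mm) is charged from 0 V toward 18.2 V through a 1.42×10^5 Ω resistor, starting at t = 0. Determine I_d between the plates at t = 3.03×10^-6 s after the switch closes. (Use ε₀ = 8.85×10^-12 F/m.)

C = ε₀A/d = (8.85×10^-12)(8.12×10^-3)/(3.28×10^-3) = 2.191×10^-11 F and τ = RC = 3.111×10^-6 s. I_d in the gap equals the RC charging current.
I_d(t) = (V₀/R) e^(−t/τ) = 1.282×10^-4 · e^(−0.9740) = 4.84×10^-5 A.

4.84×10^-5 A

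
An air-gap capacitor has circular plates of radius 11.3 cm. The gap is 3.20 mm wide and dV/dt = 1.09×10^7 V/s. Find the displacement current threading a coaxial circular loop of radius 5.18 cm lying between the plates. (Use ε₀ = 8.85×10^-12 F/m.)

With E = V/d, dE/dt = 3.406×10^9 V/(m·s) and πR² = 0.04011 m², giving I_d = ε₀ πR² dE/dt = 1.209×10^-3 A.
Through an area πr² the displacement current is I_d·(πr²/πR²) = I_d (r/R)² = 2.54×10^-4 A.

2.54×10^-4 A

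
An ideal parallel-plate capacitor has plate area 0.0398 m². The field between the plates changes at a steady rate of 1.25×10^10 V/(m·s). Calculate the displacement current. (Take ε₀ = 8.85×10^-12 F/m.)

I_d = ε₀ A (dE/dt) = (8.85×10^-12)(0.0398 m²)(1.25×10^10) = 4.40×10^-3 A.

4.40×10^-3 A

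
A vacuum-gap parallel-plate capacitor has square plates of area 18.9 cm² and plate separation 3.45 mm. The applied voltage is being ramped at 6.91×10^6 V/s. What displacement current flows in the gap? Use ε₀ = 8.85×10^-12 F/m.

3.35×10^-5 A

The displacement current equals the charging current C dV/dt. With C = ε₀A/d = (8.85×10^-12)(1.89×10^-3)/(3.45×10^-3) = 4.848×10^-12 F, I_d = (4.848×10^-12)(6.91×10^6) = 3.35×10^-5 A.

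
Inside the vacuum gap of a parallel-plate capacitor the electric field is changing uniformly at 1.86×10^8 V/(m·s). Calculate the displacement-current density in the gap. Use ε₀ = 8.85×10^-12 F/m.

J_d = ε₀ dE/dt = (8.85×10^-12)(1.86×10^8) = 1.65×10^-3 A/m².

1.65×10^-3 A/m²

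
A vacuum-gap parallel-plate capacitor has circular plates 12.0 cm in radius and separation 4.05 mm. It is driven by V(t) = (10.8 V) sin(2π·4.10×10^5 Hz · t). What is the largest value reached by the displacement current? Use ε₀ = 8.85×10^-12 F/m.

C = ε₀A/d = (8.85×10^-12)(0.04524)/(4.05×10^-3) = 9.886×10^-11 F; ω = 2πf = 2.576×10^6 rad/s.
I_d = C dV/dt, so |I_d|_max = C V₀ ω = (9.886×10^-11)(10.8)(2.576×10^6) = 2.75×10^-3 A.

2.75×10^-3 A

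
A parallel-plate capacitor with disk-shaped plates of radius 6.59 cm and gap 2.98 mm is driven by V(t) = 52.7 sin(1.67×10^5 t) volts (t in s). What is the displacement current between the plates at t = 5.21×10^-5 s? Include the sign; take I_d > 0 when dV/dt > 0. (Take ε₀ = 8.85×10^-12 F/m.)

-2.67×10^-4 A

C = ε₀A/d = (8.85×10^-12)(0.01364)/(2.98×10^-3) = 4.051×10^-11 F. dV/dt = V₀ω·cos(ωt); at ωt = 8.7007 rad this factor is -0.7491.
I_d = C dV/dt = (4.051×10^-11)(52.7)(1.67×10^5)(-0.7491) = -2.67×10^-4 A.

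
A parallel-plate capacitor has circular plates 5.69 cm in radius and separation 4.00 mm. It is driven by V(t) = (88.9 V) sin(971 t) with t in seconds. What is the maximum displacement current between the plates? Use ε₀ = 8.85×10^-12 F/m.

1.94×10^-6 A

C = ε₀A/d = (8.85×10^-12)(0.01017)/(4.00×10^-3) = 2.250×10^-11 F; ω = 971 rad/s.
I_d = C dV/dt, so |I_d|_max = C V₀ ω = (2.250×10^-11)(88.9)(971) = 1.94×10^-6 A.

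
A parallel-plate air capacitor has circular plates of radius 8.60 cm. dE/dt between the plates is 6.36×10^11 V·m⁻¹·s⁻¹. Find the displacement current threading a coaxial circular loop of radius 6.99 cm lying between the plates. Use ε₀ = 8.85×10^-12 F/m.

Through the whole plate area (πR² = 0.02324 m²), I_d = ε₀ πR² dE/dt = 0.1308 A.
Through an area πr² the displacement current is I_d·(πr²/πR²) = I_d (r/R)² = 0.0864 A.

0.0864 A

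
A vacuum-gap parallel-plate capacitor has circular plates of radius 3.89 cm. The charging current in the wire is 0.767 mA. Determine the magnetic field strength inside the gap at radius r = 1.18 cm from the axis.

Between the plates the displacement current equals the wire current: I_d = 0.767 mA = 7.67×10^-4 A.
∮B·dl = μ₀ I_d,enc with I_d,enc = I_d r²/R² = 7.058×10^-5 A; so B = μ₀ I_d,enc/(2πr) = 1.20×10^-9 T.

1.20×10^-9 T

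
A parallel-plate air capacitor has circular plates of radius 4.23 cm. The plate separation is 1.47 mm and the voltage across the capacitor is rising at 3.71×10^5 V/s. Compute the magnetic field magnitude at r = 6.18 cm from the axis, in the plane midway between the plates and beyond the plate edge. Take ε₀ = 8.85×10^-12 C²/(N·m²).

4.06×10^-11 T

With E = V/d, dE/dt = 2.524×10^8 V/(m·s) and πR² = 5.621×10^-3 m², giving I_d = ε₀ πR² dE/dt = 1.256×10^-5 A.
Outside the plates the loop encloses all of I_d, so B·2πr = μ₀ I_d and B = 4.06×10^-11 T.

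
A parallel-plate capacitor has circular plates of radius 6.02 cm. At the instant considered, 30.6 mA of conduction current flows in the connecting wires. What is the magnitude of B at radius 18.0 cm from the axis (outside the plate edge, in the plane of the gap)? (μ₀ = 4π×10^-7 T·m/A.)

No conduction current crosses the gap, so I_d there equals the 0.0306 A in the leads.
Outside the plates the loop encloses all of I_d, so B·2πr = μ₀ I_d and B = 3.40×10^-8 T.

3.40×10^-8 T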